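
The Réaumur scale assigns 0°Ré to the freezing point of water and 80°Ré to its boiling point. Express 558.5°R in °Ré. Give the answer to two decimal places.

29.70°Ré

First in Celsius: (558.5 - 491.67) × 5/9 = 37.1278°C.
Linearly onto the Réaumur scale: 0 + (37.1278 / 100) × (80 - 0) = 29.70°Ré.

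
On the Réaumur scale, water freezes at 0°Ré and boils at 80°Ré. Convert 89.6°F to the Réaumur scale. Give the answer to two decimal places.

25.60°Ré

First in Celsius: (89.6 - 32) × 5/9 = 32.0000°C.
Linearly onto the Réaumur scale: 0 + (32.0000 / 100) × (80 - 0) = 25.60°Ré.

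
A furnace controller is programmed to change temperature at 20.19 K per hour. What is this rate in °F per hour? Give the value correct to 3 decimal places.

The quantity depends on a temperature interval, so only the ratio of degree sizes applies; the offset between the scales is irrelevant.
A change of 1 K is a change of 1.8°F, so 20.19 × 1.8 = 36.342.

36.342 °F/hour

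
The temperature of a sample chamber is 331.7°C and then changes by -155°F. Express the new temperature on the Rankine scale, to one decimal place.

933.7°R

The 155°F change is an interval, so only the factor 5/9 applies: -155 × 5/9 = -86.1111°C.
Final Celsius temperature: 331.7000 - 86.1111 = 245.5889°C.
In Rankine: 245.5889 × 1.8 + 491.67 = 933.7°R.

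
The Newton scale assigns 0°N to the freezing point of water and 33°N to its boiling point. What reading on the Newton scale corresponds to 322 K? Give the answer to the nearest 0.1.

First in Celsius: 322 - 273.15 = 48.8500°C.
Linearly onto the Newton scale: 0 + (48.8500 / 100) × (33 - 0) = 16.1°N.

16.1°N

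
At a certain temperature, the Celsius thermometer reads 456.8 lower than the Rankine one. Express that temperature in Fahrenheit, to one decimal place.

Let x be the Rankine reading; then the Celsius reading is 5/9·x - 273.15.
(5/9·x - 273.15) - x = -456.8  ⇒  (-4/9)·x = -183.65  ⇒  x = 413.2125°R.
In Celsius: (413.2125 - 491.67) × 5/9 = -43.5875°C.
In Fahrenheit: -43.5875 × 1.8 + 32 = -46.5°F.

-46.5°F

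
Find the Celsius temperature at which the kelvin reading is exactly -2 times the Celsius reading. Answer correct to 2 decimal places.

Let C be the Celsius reading. The kelvin reading is K = 1·C + 273.15.
Require K = -2·C: 1·C + 273.15 = -2·C.
(3)·C = -273.15  ⇒  C = -91.05.

-91.05°C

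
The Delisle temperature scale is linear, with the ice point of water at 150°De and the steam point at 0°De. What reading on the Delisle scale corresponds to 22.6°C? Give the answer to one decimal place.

Linearly onto the Delisle scale: 150 + (22.6000 / 100) × (0 - 150) = 116.1°De.

116.1°De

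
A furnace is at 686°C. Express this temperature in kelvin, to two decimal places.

959.15 K

In kelvin: 686.0000 + 273.15 = 959.15 K.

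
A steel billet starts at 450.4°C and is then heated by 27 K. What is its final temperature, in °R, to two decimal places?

1350.99°R

The 27 K change is an interval; Kelvin and Celsius degrees are the same size, so ΔC = +27°C.
Final Celsius temperature: 450.4000 + 27.0000 = 477.4000°C.
In Rankine: 477.4000 × 1.8 + 491.67 = 1350.99°R.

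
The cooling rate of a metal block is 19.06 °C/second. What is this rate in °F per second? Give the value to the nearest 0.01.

34.31 °F/second

The quantity depends on a temperature interval, so only the ratio of degree sizes applies; the offset between the scales is irrelevant.
A change of 1°C is a change of 1.8°F, so 19.06 × 1.8 = 34.31.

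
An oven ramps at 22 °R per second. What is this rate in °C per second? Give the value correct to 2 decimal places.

Since only a temperature interval is involved, the additive offset between the scales drops out.
A change of 1°R is a change of 5/9°C, so 22 × 5/9 = 12.22.

12.22 °C/second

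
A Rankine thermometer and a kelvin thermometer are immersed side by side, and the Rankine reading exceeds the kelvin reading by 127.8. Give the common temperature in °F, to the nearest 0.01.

Let x be the Rankine reading; then the kelvin reading is 5/9·x.
(5/9·x) - x = -127.8  ⇒  (-4/9)·x = -127.8  ⇒  x = 287.5500°R.
In Celsius: (287.55 - 491.67) × 5/9 = -113.4000°C.
In Fahrenheit: -113.4000 × 1.8 + 32 = -172.12°F.

-172.12°F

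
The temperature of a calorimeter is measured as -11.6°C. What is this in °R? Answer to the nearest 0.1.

470.8°R

In Rankine: -11.6000 × 1.8 + 491.67 = 470.8°R.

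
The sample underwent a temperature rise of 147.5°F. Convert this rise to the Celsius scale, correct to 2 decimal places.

81.94°C

An interval of 1°F corresponds to 5/9°C.
147.5 × 5/9 = 81.94.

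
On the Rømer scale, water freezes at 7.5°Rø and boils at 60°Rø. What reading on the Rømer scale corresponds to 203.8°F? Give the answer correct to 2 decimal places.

57.61°Rø

First in Celsius: (203.8 - 32) × 5/9 = 95.4444°C.
Linearly onto the Rømer scale: 7.5 + (95.4444 / 100) × (60 - 7.5) = 57.61°Rø.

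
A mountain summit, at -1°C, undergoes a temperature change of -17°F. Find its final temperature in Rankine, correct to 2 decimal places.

The 17°F change is an interval, so only the factor 5/9 applies: -17 × 5/9 = -9.4444°C.
Final Celsius temperature: -1.0000 - 9.4444 = -10.4444°C.
In Rankine: -10.4444 × 1.8 + 491.67 = 472.87°R.

472.87°R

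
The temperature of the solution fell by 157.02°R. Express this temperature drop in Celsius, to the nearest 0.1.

87.2°C

For a temperature interval the offset drops out; only the factor 5/9 applies.
157.02 × 5/9 = 87.2.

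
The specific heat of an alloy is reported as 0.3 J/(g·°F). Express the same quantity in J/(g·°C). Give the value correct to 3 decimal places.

The quantity depends on a temperature interval, so only the ratio of degree sizes applies; the offset between the scales is irrelevant.
A change of 1°C is a change of 1.8°F, so per °C the value is 0.3 × 1.8 = 0.540.

0.540 J/(g·°C)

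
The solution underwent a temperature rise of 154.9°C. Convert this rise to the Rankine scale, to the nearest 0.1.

278.8°R

For a temperature interval the offset drops out; only the factor 1.8 applies.
154.9 × 1.8 = 278.8.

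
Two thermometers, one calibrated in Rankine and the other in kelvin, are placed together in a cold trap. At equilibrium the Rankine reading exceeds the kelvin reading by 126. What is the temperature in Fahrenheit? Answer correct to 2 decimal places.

-176.17°F

Let x be the Rankine reading; then the kelvin reading is 5/9·x.
(5/9·x) - x = -126  ⇒  (-4/9)·x = -126  ⇒  x = 283.5000°R.
In Celsius: (283.5 - 491.67) × 5/9 = -115.6500°C.
In Fahrenheit: -115.6500 × 1.8 + 32 = -176.17°F.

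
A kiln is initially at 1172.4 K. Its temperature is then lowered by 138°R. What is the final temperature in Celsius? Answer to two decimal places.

Initial temperature in Celsius: 1172.4 - 273.15 = 899.2500°C.
The 138°R change is an interval, so only the factor 5/9 applies: -138 × 5/9 = -76.6667°C.
Final Celsius temperature: 899.2500 - 76.6667 = 822.5833°C.

822.58°C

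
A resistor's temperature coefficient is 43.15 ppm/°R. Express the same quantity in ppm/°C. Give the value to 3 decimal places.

77.670 ppm/°C

The quantity depends on a temperature interval, so only the ratio of degree sizes applies; the offset between the scales is irrelevant.
A change of 1°C is a change of 1.8°R, so per °C the value is 43.15 × 1.8 = 77.670.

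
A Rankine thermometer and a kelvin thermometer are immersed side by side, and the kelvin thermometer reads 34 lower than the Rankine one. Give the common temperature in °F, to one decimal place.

Let x be the Rankine reading; then the kelvin reading is 5/9·x.
(5/9·x) - x = -34  ⇒  (-4/9)·x = -34  ⇒  x = 76.5000°R.
In Celsius: (76.5 - 491.67) × 5/9 = -230.6500°C.
In Fahrenheit: -230.6500 × 1.8 + 32 = -383.2°F.

-383.2°F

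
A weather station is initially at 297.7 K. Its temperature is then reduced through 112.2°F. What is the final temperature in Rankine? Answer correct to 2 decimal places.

Initial temperature in Celsius: 297.7 - 273.15 = 24.5500°C.
The 112.2°F change is an interval, so only the factor 5/9 applies: -112.2 × 5/9 = -62.3333°C.
Final Celsius temperature: 24.5500 - 62.3333 = -37.7833°C.
In Rankine: -37.7833 × 1.8 + 491.67 = 423.66°R.

423.66°R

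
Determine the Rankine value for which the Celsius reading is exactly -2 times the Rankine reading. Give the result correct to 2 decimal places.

Let R be the Rankine reading. The Celsius reading is C = 5/9·R - 273.15.
Require C = -2·R: 5/9·R - 273.15 = -2·R.
(23/9)·R = 273.15  ⇒  R = 106.88.

106.88°R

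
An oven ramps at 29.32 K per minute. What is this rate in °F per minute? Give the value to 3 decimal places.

52.776 °F/minute

The quantity depends on a temperature interval, so only the ratio of degree sizes applies; the offset between the scales is irrelevant.
A change of 1 K is a change of 1.8°F, so 29.32 × 1.8 = 52.776.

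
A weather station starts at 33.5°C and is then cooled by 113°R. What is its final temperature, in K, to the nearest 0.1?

The 113°R change is an interval, so only the factor 5/9 applies: -113 × 5/9 = -62.7778°C.
Final Celsius temperature: 33.5000 - 62.7778 = -29.2778°C.
In kelvin: -29.2778 + 273.15 = 243.9 K.

243.9 K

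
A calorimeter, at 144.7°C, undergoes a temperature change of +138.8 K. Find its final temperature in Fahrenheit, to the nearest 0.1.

542.3°F

The 138.8 K change is an interval; Kelvin and Celsius degrees are the same size, so ΔC = +138.8°C.
Final Celsius temperature: 144.7000 + 138.8000 = 283.5000°C.
In Fahrenheit: 283.5000 × 1.8 + 32 = 542.3°F.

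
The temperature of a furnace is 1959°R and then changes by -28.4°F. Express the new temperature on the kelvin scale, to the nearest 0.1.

Initial temperature in Celsius: (1959 - 491.67) × 5/9 = 815.1833°C.
The 28.4°F change is an interval, so only the factor 5/9 applies: -28.4 × 5/9 = -15.7778°C.
Final Celsius temperature: 815.1833 - 15.7778 = 799.4056°C.
In kelvin: 799.4056 + 273.15 = 1072.6 K.

1072.6 K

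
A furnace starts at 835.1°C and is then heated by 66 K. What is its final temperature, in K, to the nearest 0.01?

The 66 K change is an interval; Kelvin and Celsius degrees are the same size, so ΔC = +66°C.
Final Celsius temperature: 835.1000 + 66.0000 = 901.1000°C.
In kelvin: 901.1000 + 273.15 = 1174.25 K.

1174.25 K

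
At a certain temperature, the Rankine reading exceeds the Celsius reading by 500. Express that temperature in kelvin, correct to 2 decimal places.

283.56 K

Let x be the Celsius reading; then the Rankine reading is 1.8·x + 491.67.
(1.8·x + 491.67) - x = 500  ⇒  (0.8)·x = 8.33  ⇒  x = 10.4125°C.
In kelvin: 10.4125 + 273.15 = 283.56 K.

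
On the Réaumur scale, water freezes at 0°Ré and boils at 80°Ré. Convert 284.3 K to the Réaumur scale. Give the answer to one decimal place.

8.9°Ré

First in Celsius: 284.3 - 273.15 = 11.1500°C.
Linearly onto the Réaumur scale: 0 + (11.1500 / 100) × (80 - 0) = 8.9°Ré.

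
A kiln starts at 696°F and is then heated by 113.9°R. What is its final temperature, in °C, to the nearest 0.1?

432.2°C

Initial temperature in Celsius: (696 - 32) × 5/9 = 368.8889°C.
The 113.9°R change is an interval, so only the factor 5/9 applies: +113.9 × 5/9 = +63.2778°C.
Final Celsius temperature: 368.8889 + 63.2778 = 432.1667°C.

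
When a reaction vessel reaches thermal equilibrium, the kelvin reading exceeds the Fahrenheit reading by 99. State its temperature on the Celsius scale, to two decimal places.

Let x be the Fahrenheit reading; then the kelvin reading is 5/9·x + 255.372.
(5/9·x + 255.372) - x = 99  ⇒  (-4/9)·x = -156.372  ⇒  x = 351.8375°F.
In Celsius: (351.8375 - 32) × 5/9 = 177.69°C.

177.69°C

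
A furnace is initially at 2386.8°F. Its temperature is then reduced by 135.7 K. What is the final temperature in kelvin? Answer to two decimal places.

1445.67 K

Initial temperature in Celsius: (2386.8 - 32) × 5/9 = 1308.2222°C.
The 135.7 K change is an interval; Kelvin and Celsius degrees are the same size, so ΔC = -135.7°C.
Final Celsius temperature: 1308.2222 - 135.7000 = 1172.5222°C.
In kelvin: 1172.5222 + 273.15 = 1445.67 K.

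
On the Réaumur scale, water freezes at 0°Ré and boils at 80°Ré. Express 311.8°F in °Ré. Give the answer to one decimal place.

First in Celsius: (311.8 - 32) × 5/9 = 155.4444°C.
Linearly onto the Réaumur scale: 0 + (155.4444 / 100) × (80 - 0) = 124.4°Ré.

124.4°Ré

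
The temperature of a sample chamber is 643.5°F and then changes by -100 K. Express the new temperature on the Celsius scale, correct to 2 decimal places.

Initial temperature in Celsius: (643.5 - 32) × 5/9 = 339.7222°C.
The 100 K change is an interval; Kelvin and Celsius degrees are the same size, so ΔC = -100°C.
Final Celsius temperature: 339.7222 - 100.0000 = 239.7222°C.

239.72°C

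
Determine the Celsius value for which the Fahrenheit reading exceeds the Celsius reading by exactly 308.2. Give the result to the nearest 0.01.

Let C be the Celsius reading. The Fahrenheit reading is F = 1.8·C + 32.
Require F - C = 308.2: (0.8)·C + 32 = 308.2.
C = (308.2 - 32) / (0.8) = 345.25.

345.25°C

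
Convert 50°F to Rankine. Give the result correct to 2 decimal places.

In Celsius: (50 - 32) × 5/9 = 10.0000°C.
In Rankine: 10.0000 × 1.8 + 491.67 = 509.67°R.

509.67°R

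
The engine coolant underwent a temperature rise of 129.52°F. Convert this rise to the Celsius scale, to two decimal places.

Only the scale ratio 5/9 matters for a change in temperature.
129.52 × 5/9 = 71.96.

71.96°C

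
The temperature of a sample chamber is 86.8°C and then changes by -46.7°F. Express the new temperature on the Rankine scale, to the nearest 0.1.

601.2°R

The 46.7°F change is an interval, so only the factor 5/9 applies: -46.7 × 5/9 = -25.9444°C.
Final Celsius temperature: 86.8000 - 25.9444 = 60.8556°C.
In Rankine: 60.8556 × 1.8 + 491.67 = 601.2°R.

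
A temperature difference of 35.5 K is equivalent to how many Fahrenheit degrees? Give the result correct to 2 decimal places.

63.90°F

Only the scale ratio 1.8 matters for a change in temperature.
35.5 × 1.8 = 63.90.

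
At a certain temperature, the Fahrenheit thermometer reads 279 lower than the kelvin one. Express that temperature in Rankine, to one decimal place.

Let x be the kelvin reading; then the Fahrenheit reading is 1.8·x - 459.67.
(1.8·x - 459.67) - x = -279  ⇒  (0.8)·x = 180.67  ⇒  x = 225.8375 K.
In Celsius: 225.8375 - 273.15 = -47.3125°C.
In Rankine: -47.3125 × 1.8 + 491.67 = 406.5°R.

406.5°R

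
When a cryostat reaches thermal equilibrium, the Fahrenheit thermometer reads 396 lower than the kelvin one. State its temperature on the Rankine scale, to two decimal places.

143.26°R

Let x be the kelvin reading; then the Fahrenheit reading is 1.8·x - 459.67.
(1.8·x - 459.67) - x = -396  ⇒  (0.8)·x = 63.67  ⇒  x = 79.5875 K.
In Celsius: 79.5875 - 273.15 = -193.5625°C.
In Rankine: -193.5625 × 1.8 + 491.67 = 143.26°R.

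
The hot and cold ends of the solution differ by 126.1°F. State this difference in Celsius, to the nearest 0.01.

70.06°C

For a temperature interval the offset drops out; only the factor 5/9 applies.
126.1 × 5/9 = 70.06.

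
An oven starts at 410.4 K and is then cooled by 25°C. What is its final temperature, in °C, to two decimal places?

112.25°C

Initial temperature in Celsius: 410.4 - 273.15 = 137.2500°C.
Final Celsius temperature: 137.2500 - 25.0000 = 112.2500°C.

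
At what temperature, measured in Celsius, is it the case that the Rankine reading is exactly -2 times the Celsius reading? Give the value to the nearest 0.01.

-129.39°C

Let C be the Celsius reading. The Rankine reading is R = 1.8·C + 491.67.
Require R = -2·C: 1.8·C + 491.67 = -2·C.
(3.8)·C = -491.67  ⇒  C = -129.39.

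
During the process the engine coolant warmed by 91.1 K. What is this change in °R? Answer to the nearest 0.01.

163.98°R

Only the scale ratio 1.8 matters for a change in temperature.
91.1 × 1.8 = 163.98.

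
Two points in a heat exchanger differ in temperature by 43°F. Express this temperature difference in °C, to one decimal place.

For a temperature interval the offset drops out; only the factor 5/9 applies.
43 × 5/9 = 23.9.

23.9°C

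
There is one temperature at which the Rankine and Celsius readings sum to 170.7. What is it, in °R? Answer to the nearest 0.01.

Let R be the Rankine reading. The Celsius reading is C = 5/9·R - 273.15.
Require R + C = 170.7: (14/9)·R - 273.15 = 170.7.
R = (170.7 + 273.15) / (14/9) = 285.33.

285.33°R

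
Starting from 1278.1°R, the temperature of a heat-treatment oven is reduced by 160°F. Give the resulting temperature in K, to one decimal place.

Initial temperature in Celsius: (1278.1 - 491.67) × 5/9 = 436.9056°C.
The 160°F change is an interval, so only the factor 5/9 applies: -160 × 5/9 = -88.8889°C.
Final Celsius temperature: 436.9056 - 88.8889 = 348.0167°C.
In kelvin: 348.0167 + 273.15 = 621.2 K.

621.2 K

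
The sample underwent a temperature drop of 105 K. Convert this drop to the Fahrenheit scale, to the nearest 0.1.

189.0°F

An interval of 1 K corresponds to 1.8°F.
105 × 1.8 = 189.0.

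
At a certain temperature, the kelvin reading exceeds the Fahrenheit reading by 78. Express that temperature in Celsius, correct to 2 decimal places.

Let x be the Fahrenheit reading; then the kelvin reading is 5/9·x + 255.372.
(5/9·x + 255.372) - x = 78  ⇒  (-4/9)·x = -177.372  ⇒  x = 399.0875°F.
In Celsius: (399.0875 - 32) × 5/9 = 203.94°C.

203.94°C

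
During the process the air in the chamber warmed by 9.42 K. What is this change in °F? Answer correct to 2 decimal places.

Only the scale ratio 1.8 matters for a change in temperature.
9.42 × 1.8 = 16.96.

16.96°F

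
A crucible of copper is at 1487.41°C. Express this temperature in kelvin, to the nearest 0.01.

In kelvin: 1487.4100 + 273.15 = 1760.56 K.

1760.56 K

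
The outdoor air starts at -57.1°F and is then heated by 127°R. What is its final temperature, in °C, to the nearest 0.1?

21.1°C

Initial temperature in Celsius: (-57.1 - 32) × 5/9 = -49.5000°C.
The 127°R change is an interval, so only the factor 5/9 applies: +127 × 5/9 = +70.5556°C.
Final Celsius temperature: -49.5000 + 70.5556 = 21.0556°C.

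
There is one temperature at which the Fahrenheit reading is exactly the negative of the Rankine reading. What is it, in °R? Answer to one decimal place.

Let R be the Rankine reading. The Fahrenheit reading is F = 1·R - 459.67.
Require F = -1·R: 1·R - 459.67 = -1·R.
(2)·R = 459.67  ⇒  R = 229.8.

229.8°R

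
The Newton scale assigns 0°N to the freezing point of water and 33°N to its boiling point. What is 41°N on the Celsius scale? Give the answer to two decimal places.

124.24°C

Linear interpolation between the fixed points: C = (41 - 0) × 100 / (33 - 0) = 124.2424°C.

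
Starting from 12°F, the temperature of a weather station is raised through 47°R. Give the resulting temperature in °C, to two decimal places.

15.00°C

Initial temperature in Celsius: (12 - 32) × 5/9 = -11.1111°C.
The 47°R change is an interval, so only the factor 5/9 applies: +47 × 5/9 = +26.1111°C.
Final Celsius temperature: -11.1111 + 26.1111 = 15.0000°C.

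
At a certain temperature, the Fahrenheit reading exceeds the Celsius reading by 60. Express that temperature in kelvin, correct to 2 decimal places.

Let x be the Fahrenheit reading; then the Celsius reading is 5/9·x - 17.7778.
(5/9·x - 17.7778) - x = -60  ⇒  (-4/9)·x = -42.2222  ⇒  x = 95.0000°F.
In Celsius: (95 - 32) × 5/9 = 35.0000°C.
In kelvin: 35.0000 + 273.15 = 308.15 K.

308.15 K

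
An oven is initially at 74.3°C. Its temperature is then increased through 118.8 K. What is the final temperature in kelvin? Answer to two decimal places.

466.25 K

The 118.8 K change is an interval; Kelvin and Celsius degrees are the same size, so ΔC = +118.8°C.
Final Celsius temperature: 74.3000 + 118.8000 = 193.1000°C.
In kelvin: 193.1000 + 273.15 = 466.25 K.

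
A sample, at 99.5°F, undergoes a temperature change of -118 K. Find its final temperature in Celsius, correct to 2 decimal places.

Initial temperature in Celsius: (99.5 - 32) × 5/9 = 37.5000°C.
The 118 K change is an interval; Kelvin and Celsius degrees are the same size, so ΔC = -118°C.
Final Celsius temperature: 37.5000 - 118.0000 = -80.5000°C.

-80.50°C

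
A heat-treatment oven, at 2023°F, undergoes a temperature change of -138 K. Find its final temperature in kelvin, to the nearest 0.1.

1241.3 K

Initial temperature in Celsius: (2023 - 32) × 5/9 = 1106.1111°C.
The 138 K change is an interval; Kelvin and Celsius degrees are the same size, so ΔC = -138°C.
Final Celsius temperature: 1106.1111 - 138.0000 = 968.1111°C.
In kelvin: 968.1111 + 273.15 = 1241.3 K.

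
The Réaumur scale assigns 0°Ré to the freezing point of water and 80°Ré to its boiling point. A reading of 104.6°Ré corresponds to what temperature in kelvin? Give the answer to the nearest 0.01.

403.90 K

Linear interpolation between the fixed points: C = (104.6 - 0) × 100 / (80 - 0) = 130.7500°C.
Then 130.7500 + 273.15 = 403.90 K.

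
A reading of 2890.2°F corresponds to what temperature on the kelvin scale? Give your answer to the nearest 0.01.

In Celsius: (2890.2 - 32) × 5/9 = 1587.8889°C.
In kelvin: 1587.8889 + 273.15 = 1861.04 K.

1861.04 K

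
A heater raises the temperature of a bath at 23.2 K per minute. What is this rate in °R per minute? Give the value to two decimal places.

The quantity depends on a temperature interval, so only the ratio of degree sizes applies; the offset between the scales is irrelevant.
A change of 1 K is a change of 1.8°R, so 23.2 × 1.8 = 41.76.

41.76 °R/minute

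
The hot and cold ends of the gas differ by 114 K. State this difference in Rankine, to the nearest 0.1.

205.2°R

Only the scale ratio 1.8 matters for a change in temperature.
114 × 1.8 = 205.2.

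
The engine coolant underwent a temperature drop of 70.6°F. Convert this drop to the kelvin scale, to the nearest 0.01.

39.22 K

An interval of 1°F corresponds to 5/9 K.
70.6 × 5/9 = 39.22.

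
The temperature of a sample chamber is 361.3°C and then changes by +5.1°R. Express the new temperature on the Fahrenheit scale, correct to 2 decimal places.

687.44°F

The 5.1°R change is an interval, so only the factor 5/9 applies: +5.1 × 5/9 = +2.8333°C.
Final Celsius temperature: 361.3000 + 2.8333 = 364.1333°C.
In Fahrenheit: 364.1333 × 1.8 + 32 = 687.44°F.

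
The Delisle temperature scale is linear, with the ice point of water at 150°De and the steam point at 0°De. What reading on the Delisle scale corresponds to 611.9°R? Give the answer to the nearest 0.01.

First in Celsius: (611.9 - 491.67) × 5/9 = 66.7944°C.
Linearly onto the Delisle scale: 150 + (66.7944 / 100) × (0 - 150) = 49.81°De.

49.81°De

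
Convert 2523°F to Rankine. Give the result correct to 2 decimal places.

2982.67°R

In Celsius: (2523 - 32) × 5/9 = 1383.8889°C.
In Rankine: 1383.8889 × 1.8 + 491.67 = 2982.67°R.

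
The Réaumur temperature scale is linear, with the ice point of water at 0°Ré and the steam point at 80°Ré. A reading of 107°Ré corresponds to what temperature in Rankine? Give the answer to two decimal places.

732.42°R

Linear interpolation between the fixed points: C = (107 - 0) × 100 / (80 - 0) = 133.7500°C.
Then 133.7500 × 1.8 + 491.67 = 732.42°R.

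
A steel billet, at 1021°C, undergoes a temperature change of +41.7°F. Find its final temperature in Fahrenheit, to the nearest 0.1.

1911.5°F

The 41.7°F change is an interval, so only the factor 5/9 applies: +41.7 × 5/9 = +23.1667°C.
Final Celsius temperature: 1021.0000 + 23.1667 = 1044.1667°C.
In Fahrenheit: 1044.1667 × 1.8 + 32 = 1911.5°F.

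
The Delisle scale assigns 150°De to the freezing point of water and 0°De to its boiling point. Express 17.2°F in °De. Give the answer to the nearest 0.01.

First in Celsius: (17.2 - 32) × 5/9 = -8.2222°C.
Linearly onto the Delisle scale: 150 + (-8.2222 / 100) × (0 - 150) = 162.33°De.

162.33°De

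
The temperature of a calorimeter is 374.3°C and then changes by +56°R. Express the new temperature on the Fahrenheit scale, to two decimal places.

The 56°R change is an interval, so only the factor 5/9 applies: +56 × 5/9 = +31.1111°C.
Final Celsius temperature: 374.3000 + 31.1111 = 405.4111°C.
In Fahrenheit: 405.4111 × 1.8 + 32 = 761.74°F.

761.74°F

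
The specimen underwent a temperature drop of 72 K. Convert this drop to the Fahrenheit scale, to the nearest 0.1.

For a temperature interval the offset drops out; only the factor 1.8 applies.
72 × 1.8 = 129.6.

129.6°F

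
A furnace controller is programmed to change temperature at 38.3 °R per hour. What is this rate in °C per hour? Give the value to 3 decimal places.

21.278 °C/hour

The quantity depends on a temperature interval, so only the ratio of degree sizes applies; the offset between the scales is irrelevant.
A change of 1°R is a change of 5/9°C, so 38.3 × 5/9 = 21.278.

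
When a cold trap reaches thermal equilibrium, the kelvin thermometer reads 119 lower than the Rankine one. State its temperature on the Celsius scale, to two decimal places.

Let x be the Rankine reading; then the kelvin reading is 5/9·x.
(5/9·x) - x = -119  ⇒  (-4/9)·x = -119  ⇒  x = 267.7500°R.
In Celsius: (267.75 - 491.67) × 5/9 = -124.40°C.

-124.40°C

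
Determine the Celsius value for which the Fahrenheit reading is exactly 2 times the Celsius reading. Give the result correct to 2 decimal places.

160.00°C

Let C be the Celsius reading. The Fahrenheit reading is F = 1.8·C + 32.
Require F = 2·C: 1.8·C + 32 = 2·C.
(-0.2)·C = -32  ⇒  C = 160.00.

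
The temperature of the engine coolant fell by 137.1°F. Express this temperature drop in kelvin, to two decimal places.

Only the scale ratio 5/9 matters for a change in temperature.
137.1 × 5/9 = 76.17.

76.17 K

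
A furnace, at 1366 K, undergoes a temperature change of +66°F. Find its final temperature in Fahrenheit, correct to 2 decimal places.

2065.13°F

Initial temperature in Celsius: 1366 - 273.15 = 1092.8500°C.
The 66°F change is an interval, so only the factor 5/9 applies: +66 × 5/9 = +36.6667°C.
Final Celsius temperature: 1092.8500 + 36.6667 = 1129.5167°C.
In Fahrenheit: 1129.5167 × 1.8 + 32 = 2065.13°F.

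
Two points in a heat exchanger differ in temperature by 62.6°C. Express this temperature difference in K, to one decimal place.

Celsius and kelvin degrees are the same size, so the interval is unchanged: 62.6.

62.6 K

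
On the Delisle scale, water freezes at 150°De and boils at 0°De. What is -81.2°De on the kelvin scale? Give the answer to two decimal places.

427.28 K

Linear interpolation between the fixed points: C = (-81.2 - 150) × 100 / (0 - 150) = 154.1333°C.
Then 154.1333 + 273.15 = 427.28 K.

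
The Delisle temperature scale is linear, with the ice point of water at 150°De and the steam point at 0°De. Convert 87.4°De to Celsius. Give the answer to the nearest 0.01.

Linear interpolation between the fixed points: C = (87.4 - 150) × 100 / (0 - 150) = 41.7333°C.

41.73°C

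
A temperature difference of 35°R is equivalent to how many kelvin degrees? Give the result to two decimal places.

An interval of 1°R corresponds to 5/9 K.
35 × 5/9 = 19.44.

19.44 K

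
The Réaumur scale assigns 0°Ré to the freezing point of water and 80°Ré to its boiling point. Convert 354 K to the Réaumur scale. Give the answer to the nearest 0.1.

64.7°Ré

First in Celsius: 354 - 273.15 = 80.8500°C.
Linearly onto the Réaumur scale: 0 + (80.8500 / 100) × (80 - 0) = 64.7°Ré.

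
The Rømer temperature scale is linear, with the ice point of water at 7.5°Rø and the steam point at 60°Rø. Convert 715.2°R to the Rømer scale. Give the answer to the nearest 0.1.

First in Celsius: (715.2 - 491.67) × 5/9 = 124.1833°C.
Linearly onto the Rømer scale: 7.5 + (124.1833 / 100) × (60 - 7.5) = 72.7°Rø.

72.7°Rø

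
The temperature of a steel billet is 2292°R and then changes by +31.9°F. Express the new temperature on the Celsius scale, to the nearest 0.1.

1017.9°C

Initial temperature in Celsius: (2292 - 491.67) × 5/9 = 1000.1833°C.
The 31.9°F change is an interval, so only the factor 5/9 applies: +31.9 × 5/9 = +17.7222°C.
Final Celsius temperature: 1000.1833 + 17.7222 = 1017.9056°C.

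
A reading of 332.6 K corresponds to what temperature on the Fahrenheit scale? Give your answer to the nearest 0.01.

139.01°F

In Celsius: 332.6 - 273.15 = 59.4500°C.
In Fahrenheit: 59.4500 × 1.8 + 32 = 139.01°F.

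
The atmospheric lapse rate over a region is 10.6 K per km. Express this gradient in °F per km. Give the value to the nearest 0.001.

Since only a temperature interval is involved, the additive offset between the scales drops out.
A change of 1 K is a change of 1.8°F, so 10.6 × 1.8 = 19.080.

19.080 °F/km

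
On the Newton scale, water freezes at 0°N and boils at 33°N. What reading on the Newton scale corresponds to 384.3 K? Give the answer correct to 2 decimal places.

36.68°N

First in Celsius: 384.3 - 273.15 = 111.1500°C.
Linearly onto the Newton scale: 0 + (111.1500 / 100) × (33 - 0) = 36.68°N.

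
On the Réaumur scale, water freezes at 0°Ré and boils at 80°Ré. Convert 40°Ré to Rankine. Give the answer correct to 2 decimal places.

Linear interpolation between the fixed points: C = (40 - 0) × 100 / (80 - 0) = 50.0000°C.
Then 50.0000 × 1.8 + 491.67 = 581.67°R.

581.67°R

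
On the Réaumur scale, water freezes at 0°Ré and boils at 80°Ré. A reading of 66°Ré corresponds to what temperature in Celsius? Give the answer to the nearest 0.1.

82.5°C

Linear interpolation between the fixed points: C = (66 - 0) × 100 / (80 - 0) = 82.5000°C.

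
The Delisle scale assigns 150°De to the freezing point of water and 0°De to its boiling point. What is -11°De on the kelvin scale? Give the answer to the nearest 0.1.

380.5 K

Linear interpolation between the fixed points: C = (-11 - 150) × 100 / (0 - 150) = 107.3333°C.
Then 107.3333 + 273.15 = 380.5 K.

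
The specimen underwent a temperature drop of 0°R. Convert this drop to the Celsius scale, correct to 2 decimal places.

An interval of 1°R corresponds to 5/9°C.
0 × 5/9 = 0.00.

0.00°C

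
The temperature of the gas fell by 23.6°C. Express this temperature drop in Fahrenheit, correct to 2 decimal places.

An interval of 1°C corresponds to 1.8°F.
23.6 × 1.8 = 42.48.

42.48°F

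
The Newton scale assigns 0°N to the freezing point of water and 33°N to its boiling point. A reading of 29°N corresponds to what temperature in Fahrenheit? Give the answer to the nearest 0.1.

190.2°F

Linear interpolation between the fixed points: C = (29 - 0) × 100 / (33 - 0) = 87.8788°C.
Then 87.8788 × 1.8 + 32 = 190.2°F.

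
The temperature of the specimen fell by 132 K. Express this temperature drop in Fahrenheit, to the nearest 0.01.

237.60°F

An interval of 1 K corresponds to 1.8°F.
132 × 1.8 = 237.60.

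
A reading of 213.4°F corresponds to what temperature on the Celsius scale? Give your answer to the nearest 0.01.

100.78°C

In Celsius: (213.4 - 32) × 5/9 = 100.7778°C.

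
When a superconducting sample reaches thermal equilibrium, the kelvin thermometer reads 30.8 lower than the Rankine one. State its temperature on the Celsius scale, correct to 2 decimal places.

-234.65°C

Let x be the Rankine reading; then the kelvin reading is 5/9·x.
(5/9·x) - x = -30.8  ⇒  (-4/9)·x = -30.8  ⇒  x = 69.3000°R.
In Celsius: (69.3 - 491.67) × 5/9 = -234.65°C.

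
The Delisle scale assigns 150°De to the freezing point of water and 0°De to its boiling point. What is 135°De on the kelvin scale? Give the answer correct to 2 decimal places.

283.15 K

Linear interpolation between the fixed points: C = (135 - 150) × 100 / (0 - 150) = 10.0000°C.
Then 10.0000 + 273.15 = 283.15 K.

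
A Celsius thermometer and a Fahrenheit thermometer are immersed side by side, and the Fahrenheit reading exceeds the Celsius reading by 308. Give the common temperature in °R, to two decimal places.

1112.67°R

Let x be the Celsius reading; then the Fahrenheit reading is 1.8·x + 32.
(1.8·x + 32) - x = 308  ⇒  (0.8)·x = 276  ⇒  x = 345.0000°C.
In Rankine: 345.0000 × 1.8 + 491.67 = 1112.67°R.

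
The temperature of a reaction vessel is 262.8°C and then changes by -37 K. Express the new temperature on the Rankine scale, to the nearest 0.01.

The 37 K change is an interval; Kelvin and Celsius degrees are the same size, so ΔC = -37°C.
Final Celsius temperature: 262.8000 - 37.0000 = 225.8000°C.
In Rankine: 225.8000 × 1.8 + 491.67 = 898.11°R.

898.11°R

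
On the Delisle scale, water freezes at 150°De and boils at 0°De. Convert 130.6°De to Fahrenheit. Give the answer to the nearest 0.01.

55.28°F

Linear interpolation between the fixed points: C = (130.6 - 150) × 100 / (0 - 150) = 12.9333°C.
Then 12.9333 × 1.8 + 32 = 55.28°F.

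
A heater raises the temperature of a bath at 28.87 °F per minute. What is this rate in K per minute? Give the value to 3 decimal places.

The quantity depends on a temperature interval, so only the ratio of degree sizes applies; the offset between the scales is irrelevant.
A change of 1°F is a change of 5/9 K, so 28.87 × 5/9 = 16.039.

16.039 K/minute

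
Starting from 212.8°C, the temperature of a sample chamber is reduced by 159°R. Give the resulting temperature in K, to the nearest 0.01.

397.62 K

The 159°R change is an interval, so only the factor 5/9 applies: -159 × 5/9 = -88.3333°C.
Final Celsius temperature: 212.8000 - 88.3333 = 124.4667°C.
In kelvin: 124.4667 + 273.15 = 397.62 K.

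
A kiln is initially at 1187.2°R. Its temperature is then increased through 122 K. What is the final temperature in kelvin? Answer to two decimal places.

781.56 K

Initial temperature in Celsius: (1187.2 - 491.67) × 5/9 = 386.4056°C.
The 122 K change is an interval; Kelvin and Celsius degrees are the same size, so ΔC = +122°C.
Final Celsius temperature: 386.4056 + 122.0000 = 508.4056°C.
In kelvin: 508.4056 + 273.15 = 781.56 K.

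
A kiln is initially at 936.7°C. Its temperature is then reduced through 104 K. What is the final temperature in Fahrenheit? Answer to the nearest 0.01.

The 104 K change is an interval; Kelvin and Celsius degrees are the same size, so ΔC = -104°C.
Final Celsius temperature: 936.7000 - 104.0000 = 832.7000°C.
In Fahrenheit: 832.7000 × 1.8 + 32 = 1530.86°F.

1530.86°F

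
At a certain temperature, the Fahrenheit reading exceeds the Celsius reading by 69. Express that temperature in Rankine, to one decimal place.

Let x be the Fahrenheit reading; then the Celsius reading is 5/9·x - 17.7778.
(5/9·x - 17.7778) - x = -69  ⇒  (-4/9)·x = -51.2222  ⇒  x = 115.2500°F.
In Celsius: (115.25 - 32) × 5/9 = 46.2500°C.
In Rankine: 46.2500 × 1.8 + 491.67 = 574.9°R.

574.9°R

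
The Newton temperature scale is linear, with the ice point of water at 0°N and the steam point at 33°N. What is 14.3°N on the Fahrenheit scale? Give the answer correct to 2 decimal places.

110.00°F

Linear interpolation between the fixed points: C = (14.3 - 0) × 100 / (33 - 0) = 43.3333°C.
Then 43.3333 × 1.8 + 32 = 110.00°F.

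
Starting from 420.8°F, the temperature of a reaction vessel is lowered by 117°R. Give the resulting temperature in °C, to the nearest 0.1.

151.0°C

Initial temperature in Celsius: (420.8 - 32) × 5/9 = 216.0000°C.
The 117°R change is an interval, so only the factor 5/9 applies: -117 × 5/9 = -65.0000°C.
Final Celsius temperature: 216.0000 - 65.0000 = 151.0000°C.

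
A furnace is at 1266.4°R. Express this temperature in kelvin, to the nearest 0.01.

In Celsius: (1266.4 - 491.67) × 5/9 = 430.4056°C.
In kelvin: 430.4056 + 273.15 = 703.56 K.

703.56 K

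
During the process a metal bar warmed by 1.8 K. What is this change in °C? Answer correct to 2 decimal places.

1.80°C

Kelvin and Celsius degrees are the same size, so the interval is unchanged: 1.80.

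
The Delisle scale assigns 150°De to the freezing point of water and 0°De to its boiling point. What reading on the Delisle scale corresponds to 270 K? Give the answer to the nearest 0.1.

First in Celsius: 270 - 273.15 = -3.1500°C.
Linearly onto the Delisle scale: 150 + (-3.1500 / 100) × (0 - 150) = 154.7°De.

154.7°De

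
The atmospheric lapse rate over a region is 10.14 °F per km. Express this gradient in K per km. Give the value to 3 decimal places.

5.633 K/km

Since only a temperature interval is involved, the additive offset between the scales drops out.
A change of 1°F is a change of 5/9 K, so 10.14 × 5/9 = 5.633.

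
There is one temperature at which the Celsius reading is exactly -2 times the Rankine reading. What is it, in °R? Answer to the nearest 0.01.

106.88°R

Let R be the Rankine reading. The Celsius reading is C = 5/9·R - 273.15.
Require C = -2·R: 5/9·R - 273.15 = -2·R.
(23/9)·R = 273.15  ⇒  R = 106.88.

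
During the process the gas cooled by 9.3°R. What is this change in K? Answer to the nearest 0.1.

For a temperature interval the offset drops out; only the factor 5/9 applies.
9.3 × 5/9 = 5.2.

5.2 K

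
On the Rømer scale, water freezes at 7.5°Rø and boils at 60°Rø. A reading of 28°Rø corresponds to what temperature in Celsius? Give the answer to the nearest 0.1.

39.0°C

Linear interpolation between the fixed points: C = (28 - 7.5) × 100 / (60 - 7.5) = 39.0476°C.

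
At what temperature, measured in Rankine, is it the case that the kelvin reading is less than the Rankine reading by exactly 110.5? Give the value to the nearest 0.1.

Let R be the Rankine reading. The kelvin reading is K = 5/9·R.
Require K - R = -110.5: (-4/9)·R = -110.5.
R = (-110.5) / (-4/9) = 248.6.

248.6°R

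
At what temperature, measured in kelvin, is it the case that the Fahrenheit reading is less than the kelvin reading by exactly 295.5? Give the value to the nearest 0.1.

Let K be the kelvin reading. The Fahrenheit reading is F = 1.8·K - 459.67.
Require F - K = -295.5: (0.8)·K - 459.67 = -295.5.
K = (-295.5 + 459.67) / (0.8) = 205.2.

205.2 K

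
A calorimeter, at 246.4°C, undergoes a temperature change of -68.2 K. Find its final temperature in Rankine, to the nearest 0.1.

The 68.2 K change is an interval; Kelvin and Celsius degrees are the same size, so ΔC = -68.2°C.
Final Celsius temperature: 246.4000 - 68.2000 = 178.2000°C.
In Rankine: 178.2000 × 1.8 + 491.67 = 812.4°R.

812.4°R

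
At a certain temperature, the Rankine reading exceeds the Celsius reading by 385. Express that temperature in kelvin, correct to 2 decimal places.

Let x be the Rankine reading; then the Celsius reading is 5/9·x - 273.15.
(5/9·x - 273.15) - x = -385  ⇒  (-4/9)·x = -111.85  ⇒  x = 251.6625°R.
In Celsius: (251.6625 - 491.67) × 5/9 = -133.3375°C.
In kelvin: -133.3375 + 273.15 = 139.81 K.

139.81 K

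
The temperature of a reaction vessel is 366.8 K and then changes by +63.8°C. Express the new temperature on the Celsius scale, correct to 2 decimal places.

157.45°C

Initial temperature in Celsius: 366.8 - 273.15 = 93.6500°C.
Final Celsius temperature: 93.6500 + 63.8000 = 157.4500°C.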